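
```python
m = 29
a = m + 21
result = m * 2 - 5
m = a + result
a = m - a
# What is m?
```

Trace:
`m = 29` → m = 29
`a = m + 21` → a = 50
`result = m * 2 - 5` → result = 53
`m = a + result` → m = 103
`a = m - a` → a = 53
So m = 103

Answer: 103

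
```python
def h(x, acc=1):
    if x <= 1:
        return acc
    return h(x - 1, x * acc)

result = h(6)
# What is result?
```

Accumulator trace (n, acc): (6, 1) -> (5, 6) -> (4, 30) -> (3, 120) -> (2, 360) -> (1, 720) -> return 720

Answer: 720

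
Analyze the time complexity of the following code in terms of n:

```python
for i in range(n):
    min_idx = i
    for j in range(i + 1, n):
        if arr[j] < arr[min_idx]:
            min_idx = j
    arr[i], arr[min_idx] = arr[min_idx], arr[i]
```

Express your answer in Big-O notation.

This is Selection sort. Time complexity: O(n²).

Answer: O(n²)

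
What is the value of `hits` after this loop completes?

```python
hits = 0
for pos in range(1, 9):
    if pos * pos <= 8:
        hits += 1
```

Count numbers where pos² ≤ 8
`hits` takes the values: 0 → 1 → 2

Answer: 2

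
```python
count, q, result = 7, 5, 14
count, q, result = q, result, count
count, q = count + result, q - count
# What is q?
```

Trace:
`count, q, result = 7, 5, 14` → count = 7; q = 5; result = 14
`count, q, result = q, result, count` → count = 5; q = 14; result = 7
`count, q = count + result, q - count` → count = 12; q = 9
So q = 9

Answer: 9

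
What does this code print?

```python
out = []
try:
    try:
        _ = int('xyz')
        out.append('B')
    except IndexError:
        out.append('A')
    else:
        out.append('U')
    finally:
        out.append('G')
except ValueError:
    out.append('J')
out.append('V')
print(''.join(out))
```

Execution trace: 'G' (finally) → 'J' (outer except ValueError) → 'V' (after the try/except). Output: GJV

Answer: GJV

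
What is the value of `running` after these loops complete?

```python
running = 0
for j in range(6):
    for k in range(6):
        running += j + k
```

Sum of all j+k for j,k in 6x6
`running` takes the values: 0 → 1 → 3 → 6 → 10 → 15 → 16 → 18 → 21 → 25 → 30 → 36 → 38 → 41 → 45 → 50 → 56 → 63 → 66 → 70 → 75 → 81 → 88 → 96 → 100 → 105 → 111 → 118 → 126 → 135 → 140 → 146 → 153 → 161 → 170 → 180

Answer: 180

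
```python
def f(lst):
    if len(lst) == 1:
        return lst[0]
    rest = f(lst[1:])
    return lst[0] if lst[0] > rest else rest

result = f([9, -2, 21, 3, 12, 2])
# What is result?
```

Recursive max over [9, -2, 21, 3, 12, 2] = 21

Answer: 21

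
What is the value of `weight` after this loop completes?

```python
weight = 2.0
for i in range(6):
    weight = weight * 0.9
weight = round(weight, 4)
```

Exponential decay: 2.0 * 0.9^6
`weight` takes the values: 2.0 → 1.8 → 1.62 → 1.458 → 1.3122 → 1.18098 → 1.062882 → 1.0629

Answer: 1.0629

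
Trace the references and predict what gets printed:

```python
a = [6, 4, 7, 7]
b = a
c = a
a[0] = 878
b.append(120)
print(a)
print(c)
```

Key concept: multiple aliases.
Step by step:
`a = [6, 4, 7, 7]` → a = [6, 4, 7, 7]
`b = a` → b = [6, 4, 7, 7] (same object as a)
`c = a` → c = [6, 4, 7, 7] (same object as a, b)
`a[0] = 878` → a = [878, 4, 7, 7] (same object as b, c); b = [878, 4, 7, 7] (same object as a, c); c = [878, 4, 7, 7] (same object as a, b)
`b.append(120)` → a = [878, 4, 7, 7, 120] (same object as b, c); b = [878, 4, 7, 7, 120] (same object as a, c); c = [878, 4, 7, 7, 120] (same object as a, b)
`print(a)` → prints [878, 4, 7, 7, 120]
`print(c)` → prints [878, 4, 7, 7, 120]

Answer:
[878, 4, 7, 7, 120]
[878, 4, 7, 7, 120]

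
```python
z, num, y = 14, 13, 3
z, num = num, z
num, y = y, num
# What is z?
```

Trace:
`z, num, y = 14, 13, 3` → z = 14; num = 13; y = 3
`z, num = num, z` → z = 13; num = 14
`num, y = y, num` → num = 3; y = 14
So z = 13

Answer: 13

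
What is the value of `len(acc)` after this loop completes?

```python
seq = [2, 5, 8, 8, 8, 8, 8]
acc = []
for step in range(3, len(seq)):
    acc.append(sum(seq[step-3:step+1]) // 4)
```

Number of 4-element averages
`acc` takes the values: [] → [5] → [5, 7] → [5, 7, 8] → [5, 7, 8, 8]
So `len(acc)` = 4

Answer: 4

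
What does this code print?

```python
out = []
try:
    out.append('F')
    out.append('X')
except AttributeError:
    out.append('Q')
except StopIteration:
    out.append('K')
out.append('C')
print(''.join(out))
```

Execution trace: 'F' (try body) → 'X' (try body, no exception) → 'C' (after the try/except). Output: FXC

Answer: FXC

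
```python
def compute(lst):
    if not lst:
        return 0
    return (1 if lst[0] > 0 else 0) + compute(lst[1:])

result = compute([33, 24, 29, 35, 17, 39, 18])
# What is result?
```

Count of positive elements in [33, 24, 29, 35, 17, 39, 18] = 7

Answer: 7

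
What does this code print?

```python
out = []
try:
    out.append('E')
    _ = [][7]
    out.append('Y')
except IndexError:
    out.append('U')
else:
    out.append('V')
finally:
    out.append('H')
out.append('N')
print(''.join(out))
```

Execution trace: 'E' (try body) → 'U' (except IndexError) → 'H' (finally) → 'N' (after the try/except). Output: EUHN

Answer: EUHN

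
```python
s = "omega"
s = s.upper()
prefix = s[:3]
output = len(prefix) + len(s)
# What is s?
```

Trace:
`s = "omega"` → s = 'omega'
`s = s.upper()` → s = 'OMEGA'
`prefix = s[:3]` → prefix = 'OME'
`output = len(prefix) + len(s)` → output = 8
So s = 'OMEGA'

Answer: 'OMEGA'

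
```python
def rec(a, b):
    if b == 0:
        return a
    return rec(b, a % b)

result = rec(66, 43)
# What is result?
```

rec(66, 43) -> rec(43, 23) -> rec(23, 20) -> rec(20, 3) -> rec(3, 2) -> rec(2, 1) -> rec(1, 0) -> 1

Answer: 1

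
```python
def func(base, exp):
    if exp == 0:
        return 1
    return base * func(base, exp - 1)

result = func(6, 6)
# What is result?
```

func(6, 6) = 6 * 6 * 6 * 6 * 6 * 6 = 46656

Answer: 46656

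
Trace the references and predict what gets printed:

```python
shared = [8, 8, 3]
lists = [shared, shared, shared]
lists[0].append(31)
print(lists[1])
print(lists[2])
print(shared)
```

Key concept: list of same reference.
Step by step:
`shared = [8, 8, 3]` → shared = [8, 8, 3]
`lists = [shared, shared, shared]` → lists = [[8, 8, 3], [8, 8, 3], [8, 8, 3]]
`lists[0].append(31)` → shared = [8, 8, 3, 31]; lists = [[8, 8, 3, 31], [8, 8, 3, 31], [8, 8, 3, 31]]
`print(lists[1])` → prints [8, 8, 3, 31]
`print(lists[2])` → prints [8, 8, 3, 31]
`print(shared)` → prints [8, 8, 3, 31]

Answer:
[8, 8, 3, 31]
[8, 8, 3, 31]
[8, 8, 3, 31]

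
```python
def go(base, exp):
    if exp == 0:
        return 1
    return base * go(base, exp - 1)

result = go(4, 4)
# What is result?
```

go(4, 4) = 4 * 4 * 4 * 4 = 256

Answer: 256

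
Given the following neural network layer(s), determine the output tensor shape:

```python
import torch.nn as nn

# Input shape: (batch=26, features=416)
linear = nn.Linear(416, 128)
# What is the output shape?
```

Input: (26, 416) -> Output: (26, 128)

Answer: (26, 128)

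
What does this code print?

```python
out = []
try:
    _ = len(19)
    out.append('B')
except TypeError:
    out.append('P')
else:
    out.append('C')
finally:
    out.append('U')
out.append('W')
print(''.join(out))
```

Execution trace: 'P' (except TypeError) → 'U' (finally) → 'W' (after the try/except). Output: PUW

Answer: PUW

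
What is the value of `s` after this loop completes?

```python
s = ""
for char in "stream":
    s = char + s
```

Reverse 'stream'
`s` takes the values: "" → "s" → "ts" → "rts" → "erts" → "aerts" → "maerts"

Answer: "maerts"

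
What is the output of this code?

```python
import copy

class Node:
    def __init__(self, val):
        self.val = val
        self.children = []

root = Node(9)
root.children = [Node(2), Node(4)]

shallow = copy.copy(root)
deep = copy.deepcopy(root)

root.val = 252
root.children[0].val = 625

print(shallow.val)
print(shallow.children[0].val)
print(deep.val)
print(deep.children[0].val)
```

Key concept: deep copy with custom objects.
Step by step:
`root = Node(9)` → root = Node(val=9, children=[])
`root.children = [Node(2), Node(4)]` → root = Node(val=9, children=[Node(val=2, children=[]), Node(val=4, children=[])])
`shallow = copy.copy(root)` → shallow = Node(val=9, children=[Node(val=2, children=[]), Node(val=4, children=[])])
`deep = copy.deepcopy(root)` → deep = Node(val=9, children=[Node(val=2, children=[]), Node(val=4, children=[])])
`root.val = 252` → root = Node(val=252, children=[Node(val=2, children=[]), Node(val=4, children=[])])
`root.children[0].val = 625` → root = Node(val=252, children=[Node(val=625, children=[]), Node(val=4, children=[])]); shallow = Node(val=9, children=[Node(val=625, children=[]), Node(val=4, children=[])])
`print(shallow.val)` → prints 9
`print(shallow.children[0].val)` → prints 625
`print(deep.val)` → prints 9
`print(deep.children[0].val)` → prints 2

Answer:
9
625
9
2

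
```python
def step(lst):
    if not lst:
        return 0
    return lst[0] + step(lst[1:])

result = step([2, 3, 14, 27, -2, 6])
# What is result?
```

2 + 3 + 14 + 27 + (-2) + 6 + 0 = 50

Answer: 50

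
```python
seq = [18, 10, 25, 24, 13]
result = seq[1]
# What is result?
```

Trace:
`seq = [18, 10, 25, 24, 13]` → seq = [18, 10, 25, 24, 13]
`result = seq[1]` → result = 10
So result = 10

Answer: 10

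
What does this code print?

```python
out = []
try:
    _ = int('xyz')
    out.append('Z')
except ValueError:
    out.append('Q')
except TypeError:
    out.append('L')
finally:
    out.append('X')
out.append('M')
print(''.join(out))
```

Execution trace: 'Q' (except ValueError) → 'X' (finally) → 'M' (after the try/except). Output: QXM

Answer: QXM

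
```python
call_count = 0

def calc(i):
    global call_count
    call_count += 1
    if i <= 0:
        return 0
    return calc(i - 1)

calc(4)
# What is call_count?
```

Linear recursion stepping by 1: 5 calls from i=4 down to ≤0.

Answer: 5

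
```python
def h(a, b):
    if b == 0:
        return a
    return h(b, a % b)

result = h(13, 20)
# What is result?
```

h(13, 20) -> h(20, 13) -> h(13, 7) -> h(7, 6) -> h(6, 1) -> h(1, 0) -> 1

Answer: 1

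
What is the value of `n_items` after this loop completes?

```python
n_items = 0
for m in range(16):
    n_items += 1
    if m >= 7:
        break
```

Loop breaks when m reaches 7, n_items is 8
`n_items` takes the values: 0 → 1 → 2 → 3 → 4 → 5 → 6 → 7 → 8

Answer: 8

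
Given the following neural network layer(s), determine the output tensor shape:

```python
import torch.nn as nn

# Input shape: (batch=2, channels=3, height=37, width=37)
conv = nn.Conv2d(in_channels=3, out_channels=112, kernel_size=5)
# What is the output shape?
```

Input: (2, 3, 37, 37) -> Output: (2, 112, 33, 33)

Answer: (2, 112, 33, 33)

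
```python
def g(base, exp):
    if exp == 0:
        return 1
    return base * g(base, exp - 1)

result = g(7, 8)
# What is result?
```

g(7, 8) = 7 * 7 * 7 * 7 * 7 * 7 * 7 * 7 = 5764801

Answer: 5764801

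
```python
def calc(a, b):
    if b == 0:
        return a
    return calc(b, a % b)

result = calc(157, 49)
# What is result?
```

calc(157, 49) -> calc(49, 10) -> calc(10, 9) -> calc(9, 1) -> calc(1, 0) -> 1

Answer: 1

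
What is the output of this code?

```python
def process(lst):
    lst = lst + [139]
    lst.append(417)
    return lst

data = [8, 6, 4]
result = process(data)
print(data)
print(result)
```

Key concept: rebinding parameter vs mutation.
Step by step:
`data = [8, 6, 4]` → data = [8, 6, 4]
`result = process(data)` → result = [8, 6, 4, 139, 417]
`print(data)` → prints [8, 6, 4]
`print(result)` → prints [8, 6, 4, 139, 417]

Answer:
[8, 6, 4]
[8, 6, 4, 139, 417]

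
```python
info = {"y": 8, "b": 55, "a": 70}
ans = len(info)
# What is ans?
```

Trace:
`info = {"y": 8, "b": 55, "a": 70}` → info = {'y': 8, 'b': 55, 'a': 70}
`ans = len(info)` → ans = 3
So ans = 3

Answer: 3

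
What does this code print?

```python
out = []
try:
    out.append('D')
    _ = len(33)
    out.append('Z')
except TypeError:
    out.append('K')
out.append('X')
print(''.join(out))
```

Execution trace: 'D' (try body) → 'K' (except TypeError) → 'X' (after the try/except). Output: DKX

Answer: DKX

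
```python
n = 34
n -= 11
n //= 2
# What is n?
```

Trace:
`n = 34` → n = 34
`n -= 11` → n = 23
`n //= 2` → n = 11
So n = 11

Answer: 11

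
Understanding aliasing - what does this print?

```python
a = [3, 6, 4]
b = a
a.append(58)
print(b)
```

Key concept: basic list aliasing.
Step by step:
`a = [3, 6, 4]` → a = [3, 6, 4]
`b = a` → b = [3, 6, 4] (same object as a)
`a.append(58)` → a = [3, 6, 4, 58] (same object as b); b = [3, 6, 4, 58] (same object as a)
`print(b)` → prints [3, 6, 4, 58]

Answer: [3, 6, 4, 58]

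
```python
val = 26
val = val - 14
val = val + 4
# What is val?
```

Trace:
`val = 26` → val = 26
`val = val - 14` → val = 12
`val = val + 4` → val = 16
So val = 16

Answer: 16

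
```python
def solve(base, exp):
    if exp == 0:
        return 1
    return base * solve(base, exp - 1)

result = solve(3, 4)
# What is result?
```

solve(3, 4) = 3 * 3 * 3 * 3 = 81

Answer: 81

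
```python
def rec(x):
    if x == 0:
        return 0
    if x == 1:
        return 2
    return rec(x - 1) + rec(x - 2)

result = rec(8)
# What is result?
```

Build up from base cases: rec(0)=0, rec(1)=2, rec(2)=2, rec(3)=4, rec(4)=6, rec(5)=10, rec(6)=16, ..., rec(8)=42

Answer: 42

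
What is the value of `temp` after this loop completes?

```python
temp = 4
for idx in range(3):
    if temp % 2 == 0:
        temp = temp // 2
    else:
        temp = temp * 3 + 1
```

Collatz-style transformation from 4
`temp` takes the values: 4 → 2 → 1 → 4

Answer: 4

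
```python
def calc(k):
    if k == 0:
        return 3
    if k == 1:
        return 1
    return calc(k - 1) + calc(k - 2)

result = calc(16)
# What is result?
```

Build up from base cases: calc(0)=3, calc(1)=1, calc(2)=4, calc(3)=5, calc(4)=9, calc(5)=14, calc(6)=23, ..., calc(16)=2817

Answer: 2817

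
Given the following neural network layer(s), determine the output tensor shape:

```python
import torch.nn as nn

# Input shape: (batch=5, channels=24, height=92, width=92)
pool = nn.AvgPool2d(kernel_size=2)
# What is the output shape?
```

Input: (5, 24, 92, 92) -> Output: (5, 24, 46, 46)

Answer: (5, 24, 46, 46)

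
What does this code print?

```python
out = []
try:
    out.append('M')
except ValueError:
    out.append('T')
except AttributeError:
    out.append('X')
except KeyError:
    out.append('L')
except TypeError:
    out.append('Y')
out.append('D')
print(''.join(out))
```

Execution trace: 'M' (try body, no exception) → 'D' (after the try/except). Output: MD

Answer: MD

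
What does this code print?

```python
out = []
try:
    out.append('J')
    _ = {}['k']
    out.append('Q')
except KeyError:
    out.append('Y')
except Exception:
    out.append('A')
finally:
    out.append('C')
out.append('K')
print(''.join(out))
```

Execution trace: 'J' (try body) → 'Y' (except KeyError) → 'C' (finally) → 'K' (after the try/except). Output: JYCK

Answer: JYCK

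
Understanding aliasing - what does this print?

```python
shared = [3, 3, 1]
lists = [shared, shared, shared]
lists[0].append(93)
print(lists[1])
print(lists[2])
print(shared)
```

Key concept: list of same reference.
Step by step:
`shared = [3, 3, 1]` → shared = [3, 3, 1]
`lists = [shared, shared, shared]` → lists = [[3, 3, 1], [3, 3, 1], [3, 3, 1]]
`lists[0].append(93)` → shared = [3, 3, 1, 93]; lists = [[3, 3, 1, 93], [3, 3, 1, 93], [3, 3, 1, 93]]
`print(lists[1])` → prints [3, 3, 1, 93]
`print(lists[2])` → prints [3, 3, 1, 93]
`print(shared)` → prints [3, 3, 1, 93]

Answer:
[3, 3, 1, 93]
[3, 3, 1, 93]
[3, 3, 1, 93]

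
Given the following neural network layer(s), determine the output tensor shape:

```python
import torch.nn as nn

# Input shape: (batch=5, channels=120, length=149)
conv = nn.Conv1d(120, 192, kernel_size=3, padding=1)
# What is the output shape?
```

Input: (5, 120, 149) -> Output: (5, 192, 149)

Answer: (5, 192, 149)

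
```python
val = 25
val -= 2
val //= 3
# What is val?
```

Trace:
`val = 25` → val = 25
`val -= 2` → val = 23
`val //= 3` → val = 7
So val = 7

Answer: 7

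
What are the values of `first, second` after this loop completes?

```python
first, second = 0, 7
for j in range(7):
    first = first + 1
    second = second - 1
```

first goes 0→7, second goes 7→0
`first, second` takes the values: (0, 7) → (1, 7) → (1, 6) → (2, 6) → (2, 5) → (3, 5) → (3, 4) → (4, 4) → (4, 3) → (5, 3) → (5, 2) → (6, 2) → (6, 1) → (7, 1) → (7, 0)

Answer: 7, 0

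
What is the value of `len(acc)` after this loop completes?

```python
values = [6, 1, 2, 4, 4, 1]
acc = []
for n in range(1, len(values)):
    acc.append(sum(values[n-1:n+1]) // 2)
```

Number of 2-element averages
`acc` takes the values: [] → [3] → [3, 1] → [3, 1, 3] → [3, 1, 3, 4] → [3, 1, 3, 4, 2]
So `len(acc)` = 5

Answer: 5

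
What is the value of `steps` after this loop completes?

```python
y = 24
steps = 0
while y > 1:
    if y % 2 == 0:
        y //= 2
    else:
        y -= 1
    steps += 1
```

Steps to reduce 24 to 1
`steps` takes the values: 0 → 1 → 2 → 3 → 4 → 5

Answer: 5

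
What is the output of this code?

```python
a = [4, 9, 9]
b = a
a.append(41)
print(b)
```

Key concept: basic list aliasing.
Step by step:
`a = [4, 9, 9]` → a = [4, 9, 9]
`b = a` → b = [4, 9, 9] (same object as a)
`a.append(41)` → a = [4, 9, 9, 41] (same object as b); b = [4, 9, 9, 41] (same object as a)
`print(b)` → prints [4, 9, 9, 41]

Answer: [4, 9, 9, 41]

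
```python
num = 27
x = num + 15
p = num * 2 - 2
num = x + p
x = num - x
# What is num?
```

Trace:
`num = 27` → num = 27
`x = num + 15` → x = 42
`p = num * 2 - 2` → p = 52
`num = x + p` → num = 94
`x = num - x` → x = 52
So num = 94

Answer: 94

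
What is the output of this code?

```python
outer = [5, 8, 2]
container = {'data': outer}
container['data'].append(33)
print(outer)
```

Key concept: dict holds reference to list.
Step by step:
`outer = [5, 8, 2]` → outer = [5, 8, 2]
`container = {'data': outer}` → container = {'data': [5, 8, 2]}
`container['data'].append(33)` → outer = [5, 8, 2, 33]; container = {'data': [5, 8, 2, 33]}
`print(outer)` → prints [5, 8, 2, 33]

Answer: [5, 8, 2, 33]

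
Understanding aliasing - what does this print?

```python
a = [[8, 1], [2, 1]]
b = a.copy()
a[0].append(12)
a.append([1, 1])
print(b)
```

Key concept: shallow copy with nested lists.
Step by step:
`a = [[8, 1], [2, 1]]` → a = [[8, 1], [2, 1]]
`b = a.copy()` → b = [[8, 1], [2, 1]]
`a[0].append(12)` → a = [[8, 1, 12], [2, 1]]; b = [[8, 1, 12], [2, 1]]
`a.append([1, 1])` → a = [[8, 1, 12], [2, 1], [1, 1]]
`print(b)` → prints [[8, 1, 12], [2, 1]]

Answer: [[8, 1, 12], [2, 1]]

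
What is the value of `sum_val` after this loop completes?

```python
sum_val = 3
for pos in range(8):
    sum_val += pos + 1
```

Start at 3, add 1 to 8 = 39
`sum_val` takes the values: 3 → 4 → 6 → 9 → 13 → 18 → 24 → 31 → 39

Answer: 39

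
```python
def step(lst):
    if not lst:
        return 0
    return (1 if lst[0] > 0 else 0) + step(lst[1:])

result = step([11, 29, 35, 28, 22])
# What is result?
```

Count of positive elements in [11, 29, 35, 28, 22] = 5

Answer: 5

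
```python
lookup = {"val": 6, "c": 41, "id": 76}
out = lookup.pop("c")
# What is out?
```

Trace:
`lookup = {"val": 6, "c": 41, "id": 76}` → lookup = {'val': 6, 'c': 41, 'id': 76}
`out = lookup.pop("c")` → lookup = {'val': 6, 'id': 76}; out = 41
So out = 41

Answer: 41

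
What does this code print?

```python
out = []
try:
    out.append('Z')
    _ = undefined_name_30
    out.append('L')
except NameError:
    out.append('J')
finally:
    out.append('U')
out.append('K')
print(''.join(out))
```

Execution trace: 'Z' (try body) → 'J' (except NameError) → 'U' (finally) → 'K' (after the try/except). Output: ZJUK

Answer: ZJUK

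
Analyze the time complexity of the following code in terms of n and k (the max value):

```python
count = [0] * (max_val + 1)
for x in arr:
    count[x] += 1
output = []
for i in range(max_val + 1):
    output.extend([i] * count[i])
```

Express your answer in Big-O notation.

This is Counting sort (k = max value). Time complexity: O(n + k).

Answer: O(n + k)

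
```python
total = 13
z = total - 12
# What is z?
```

Trace:
`total = 13` → total = 13
`z = total - 12` → z = 1
So z = 1

Answer: 1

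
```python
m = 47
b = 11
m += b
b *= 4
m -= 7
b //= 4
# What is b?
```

Trace:
`m = 47` → m = 47
`b = 11` → b = 11
`m += b` → m = 58
`b *= 4` → b = 44
`m -= 7` → m = 51
`b //= 4` → b = 11
So b = 11

Answer: 11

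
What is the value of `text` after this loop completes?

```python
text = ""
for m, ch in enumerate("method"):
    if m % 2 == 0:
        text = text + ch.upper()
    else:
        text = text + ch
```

Uppercase even positions in 'method'
`text` takes the values: "" → "M" → "Me" → "MeT" → "MeTh" → "MeThO" → "MeThOd"

Answer: "MeThOd"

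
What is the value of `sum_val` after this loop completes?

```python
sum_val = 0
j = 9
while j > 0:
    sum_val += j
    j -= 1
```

Sum 9 down to 1
`sum_val` takes the values: 0 → 9 → 17 → 24 → 30 → 35 → 39 → 42 → 44 → 45

Answer: 45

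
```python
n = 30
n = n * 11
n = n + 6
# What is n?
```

Trace:
`n = 30` → n = 30
`n = n * 11` → n = 330
`n = n + 6` → n = 336
So n = 336

Answer: 336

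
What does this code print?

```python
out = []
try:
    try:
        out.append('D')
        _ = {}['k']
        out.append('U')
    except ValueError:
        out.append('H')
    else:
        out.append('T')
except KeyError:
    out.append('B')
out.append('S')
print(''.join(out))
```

Execution trace: 'D' (try body) → 'B' (outer except KeyError) → 'S' (after the try/except). Output: DBS

Answer: DBS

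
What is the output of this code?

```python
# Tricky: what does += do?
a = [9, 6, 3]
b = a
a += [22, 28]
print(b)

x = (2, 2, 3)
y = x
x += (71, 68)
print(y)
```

Key concept: += behavior differs for mutable vs immutable.
Step by step:
`a = [9, 6, 3]` → a = [9, 6, 3]
`b = a` → b = [9, 6, 3] (same object as a)
`a += [22, 28]` → a = [9, 6, 3, 22, 28] (same object as b); b = [9, 6, 3, 22, 28] (same object as a)
`print(b)` → prints [9, 6, 3, 22, 28]
`x = (2, 2, 3)` → x = (2, 2, 3)
`y = x` → y = (2, 2, 3)
`x += (71, 68)` → x = (2, 2, 3, 71, 68)
`print(y)` → prints (2, 2, 3)

Answer:
[9, 6, 3, 22, 28]
(2, 2, 3)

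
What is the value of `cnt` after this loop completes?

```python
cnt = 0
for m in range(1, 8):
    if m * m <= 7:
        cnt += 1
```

Count numbers where m² ≤ 7
`cnt` takes the values: 0 → 1 → 2

Answer: 2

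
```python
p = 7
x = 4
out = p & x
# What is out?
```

Trace:
`p = 7` → p = 7
`x = 4` → x = 4
`out = p & x` → out = 4
So out = 4

Answer: 4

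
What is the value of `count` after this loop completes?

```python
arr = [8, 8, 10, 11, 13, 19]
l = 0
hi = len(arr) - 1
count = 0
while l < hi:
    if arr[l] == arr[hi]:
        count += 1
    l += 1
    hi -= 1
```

Count matching pairs from ends
`count` takes the values: 0

Answer: 0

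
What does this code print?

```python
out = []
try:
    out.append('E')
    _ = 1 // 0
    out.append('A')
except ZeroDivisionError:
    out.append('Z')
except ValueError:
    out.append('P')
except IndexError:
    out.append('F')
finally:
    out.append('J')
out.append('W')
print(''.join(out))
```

Execution trace: 'E' (try body) → 'Z' (except ZeroDivisionError) → 'J' (finally) → 'W' (after the try/except). Output: EZJW

Answer: EZJW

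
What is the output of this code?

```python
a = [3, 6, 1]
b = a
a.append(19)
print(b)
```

Key concept: basic list aliasing.
Step by step:
`a = [3, 6, 1]` → a = [3, 6, 1]
`b = a` → b = [3, 6, 1] (same object as a)
`a.append(19)` → a = [3, 6, 1, 19] (same object as b); b = [3, 6, 1, 19] (same object as a)
`print(b)` → prints [3, 6, 1, 19]

Answer: [3, 6, 1, 19]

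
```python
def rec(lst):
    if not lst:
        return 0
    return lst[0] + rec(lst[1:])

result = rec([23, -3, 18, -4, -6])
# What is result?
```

23 + (-3) + 18 + (-4) + (-6) + 0 = 28

Answer: 28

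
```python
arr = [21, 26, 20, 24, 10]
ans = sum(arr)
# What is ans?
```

Trace:
`arr = [21, 26, 20, 24, 10]` → arr = [21, 26, 20, 24, 10]
`ans = sum(arr)` → ans = 101
So ans = 101

Answer: 101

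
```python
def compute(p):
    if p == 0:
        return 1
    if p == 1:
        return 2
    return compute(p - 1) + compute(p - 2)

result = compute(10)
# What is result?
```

Build up from base cases: compute(0)=1, compute(1)=2, compute(2)=3, compute(3)=5, compute(4)=8, compute(5)=13, compute(6)=21, ..., compute(10)=144

Answer: 144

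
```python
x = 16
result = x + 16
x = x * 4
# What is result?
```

Trace:
`x = 16` → x = 16
`result = x + 16` → result = 32
`x = x * 4` → x = 64
So result = 32

Answer: 32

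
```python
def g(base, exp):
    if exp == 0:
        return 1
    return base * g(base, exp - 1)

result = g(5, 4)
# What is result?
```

g(5, 4) = 5 * 5 * 5 * 5 = 625

Answer: 625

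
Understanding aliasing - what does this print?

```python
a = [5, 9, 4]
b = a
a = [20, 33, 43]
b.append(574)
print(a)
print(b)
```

Key concept: rebinding vs mutation: a is rebound to a new list, b still points at the original.
Step by step:
`a = [5, 9, 4]` → a = [5, 9, 4]
`b = a` → b = [5, 9, 4] (same object as a)
`a = [20, 33, 43]` → a = [20, 33, 43]
`b.append(574)` → b = [5, 9, 4, 574]
`print(a)` → prints [20, 33, 43]
`print(b)` → prints [5, 9, 4, 574]

Answer:
[20, 33, 43]
[5, 9, 4, 574]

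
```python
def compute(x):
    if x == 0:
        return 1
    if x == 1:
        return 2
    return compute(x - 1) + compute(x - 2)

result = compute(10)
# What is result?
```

Build up from base cases: compute(0)=1, compute(1)=2, compute(2)=3, compute(3)=5, compute(4)=8, compute(5)=13, compute(6)=21, ..., compute(10)=144

Answer: 144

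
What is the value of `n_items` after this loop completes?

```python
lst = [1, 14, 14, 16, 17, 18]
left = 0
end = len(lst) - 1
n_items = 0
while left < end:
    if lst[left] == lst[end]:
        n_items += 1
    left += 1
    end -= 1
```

Count matching pairs from ends
`n_items` takes the values: 0

Answer: 0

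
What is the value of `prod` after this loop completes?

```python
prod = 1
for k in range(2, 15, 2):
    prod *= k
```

Product of even numbers 2 to 14
`prod` takes the values: 1 → 2 → 8 → 48 → 384 → 3840 → 46080 → 645120

Answer: 645120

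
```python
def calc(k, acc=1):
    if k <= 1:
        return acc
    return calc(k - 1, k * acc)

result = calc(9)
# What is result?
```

Accumulator trace (n, acc): (9, 1) -> (8, 9) -> (7, 72) -> (6, 504) -> (5, 3024) -> (4, 15120) -> (3, 60480) -> (2, 181440) -> (1, 362880) -> return 362880

Answer: 362880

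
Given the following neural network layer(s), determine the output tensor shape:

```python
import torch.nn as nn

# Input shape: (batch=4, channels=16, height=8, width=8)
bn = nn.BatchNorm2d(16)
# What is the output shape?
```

Input: (4, 16, 8, 8) -> Output: (4, 16, 8, 8)

Answer: (4, 16, 8, 8)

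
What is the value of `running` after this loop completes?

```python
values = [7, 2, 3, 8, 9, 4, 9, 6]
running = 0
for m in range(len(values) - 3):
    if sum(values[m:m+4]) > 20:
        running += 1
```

Count windows with sum > 20
`running` takes the values: 0 → 1 → 2 → 3 → 4

Answer: 4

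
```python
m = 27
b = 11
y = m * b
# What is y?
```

Trace:
`m = 27` → m = 27
`b = 11` → b = 11
`y = m * b` → y = 297
So y = 297

Answer: 297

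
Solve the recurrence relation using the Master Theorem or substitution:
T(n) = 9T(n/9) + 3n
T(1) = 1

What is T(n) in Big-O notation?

By Master Theorem: a=9, b=9, f(n)=3n. Since log_9(9) = 1 and f(n) = Θ(n^1), Case 2 applies. T(n) = O(n log n).

Answer: O(n log n)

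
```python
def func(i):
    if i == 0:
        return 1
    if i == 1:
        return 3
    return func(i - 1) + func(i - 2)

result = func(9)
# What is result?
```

Build up from base cases: func(0)=1, func(1)=3, func(2)=4, func(3)=7, func(4)=11, func(5)=18, func(6)=29, ..., func(9)=123

Answer: 123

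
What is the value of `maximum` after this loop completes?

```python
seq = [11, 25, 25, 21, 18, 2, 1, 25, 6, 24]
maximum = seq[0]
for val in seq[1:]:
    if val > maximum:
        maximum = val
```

Maximum of [11, 25, 25, 21, 18, 2, 1, 25, 6, 24]
`maximum` takes the values: 11 → 25

Answer: 25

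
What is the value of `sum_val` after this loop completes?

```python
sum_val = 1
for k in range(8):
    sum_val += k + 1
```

Start at 1, add 1 to 8 = 37
`sum_val` takes the values: 1 → 2 → 4 → 7 → 11 → 16 → 22 → 29 → 37

Answer: 37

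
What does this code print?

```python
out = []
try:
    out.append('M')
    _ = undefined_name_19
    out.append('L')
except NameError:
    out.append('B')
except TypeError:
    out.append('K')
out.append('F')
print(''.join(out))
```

Execution trace: 'M' (try body) → 'B' (except NameError) → 'F' (after the try/except). Output: MBF

Answer: MBF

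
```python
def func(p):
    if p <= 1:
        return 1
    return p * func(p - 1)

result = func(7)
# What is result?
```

func(7) = 7 * 6 * 5 * 4 * 3 * 2 * 1 = 5040

Answer: 5040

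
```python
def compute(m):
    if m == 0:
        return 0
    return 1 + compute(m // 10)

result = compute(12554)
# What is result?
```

Count of digits of 12554: 5

Answer: 5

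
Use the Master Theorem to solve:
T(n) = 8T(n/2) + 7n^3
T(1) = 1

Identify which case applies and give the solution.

a=8, b=2, f(n)=7n^3. log_2(8) = 3. Since c=3 = 3, Case 2 applies: T(n) = Θ(n^log_b(a) · log n) = O(n^3 log n).

Answer: O(n^3 log n) - Case 2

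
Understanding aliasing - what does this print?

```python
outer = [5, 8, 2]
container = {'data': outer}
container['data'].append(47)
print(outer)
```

Key concept: dict holds reference to list.
Step by step:
`outer = [5, 8, 2]` → outer = [5, 8, 2]
`container = {'data': outer}` → container = {'data': [5, 8, 2]}
`container['data'].append(47)` → outer = [5, 8, 2, 47]; container = {'data': [5, 8, 2, 47]}
`print(outer)` → prints [5, 8, 2, 47]

Answer: [5, 8, 2, 47]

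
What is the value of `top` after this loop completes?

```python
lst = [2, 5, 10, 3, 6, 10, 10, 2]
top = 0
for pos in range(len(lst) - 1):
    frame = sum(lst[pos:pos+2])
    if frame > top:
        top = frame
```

Max sum of 2-element window in [2, 5, 10, 3, 6, 10, 10, 2]
`top` takes the values: 0 → 7 → 15 → 16 → 20

Answer: 20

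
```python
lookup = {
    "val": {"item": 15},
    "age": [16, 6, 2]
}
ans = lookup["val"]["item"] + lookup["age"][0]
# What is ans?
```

Trace:
`lookup = { ...` → lookup = {'val': {'item': 15}, 'age': [16, 6, 2]}
`ans = lookup["val"]["item"] + lookup["age"][0]` → ans = 31
So ans = 31

Answer: 31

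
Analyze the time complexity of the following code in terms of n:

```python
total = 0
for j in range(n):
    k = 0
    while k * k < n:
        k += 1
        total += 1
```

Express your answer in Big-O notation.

Each loop level contributes: n × √n. Multiplying the contributions gives O(n√n).

Answer: O(n√n)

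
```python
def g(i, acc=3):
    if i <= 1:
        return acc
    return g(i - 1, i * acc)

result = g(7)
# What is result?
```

Accumulator trace (n, acc): (7, 3) -> (6, 21) -> (5, 126) -> (4, 630) -> (3, 2520) -> (2, 7560) -> (1, 15120) -> return 15120

Answer: 15120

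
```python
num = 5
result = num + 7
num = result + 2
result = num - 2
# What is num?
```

Trace:
`num = 5` → num = 5
`result = num + 7` → result = 12
`num = result + 2` → num = 14
`result = num - 2` → result = 12
So num = 14

Answer: 14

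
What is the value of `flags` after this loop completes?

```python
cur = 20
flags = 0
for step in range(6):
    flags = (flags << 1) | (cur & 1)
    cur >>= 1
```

Reverse lowest 6 bits of 20
`flags` takes the values: 0 → 1 → 2 → 5 → 10

Answer: 10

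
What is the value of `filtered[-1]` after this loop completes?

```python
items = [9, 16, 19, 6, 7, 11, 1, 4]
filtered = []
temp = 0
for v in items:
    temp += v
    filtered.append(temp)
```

Cumulative sum ends at 73
`filtered` takes the values: [] → [9] → [9, 25] → [9, 25, 44] → [9, 25, 44, 50] → [9, 25, 44, 50, 57] → [9, 25, 44, 50, 57, 68] → [9, 25, 44, 50, 57, 68, 69] → [9, 25, 44, 50, 57, 68, 69, 73]
So `filtered[-1]` = 73

Answer: 73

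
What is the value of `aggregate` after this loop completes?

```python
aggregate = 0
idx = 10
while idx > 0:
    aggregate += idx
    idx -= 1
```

Sum 10 down to 1
`aggregate` takes the values: 0 → 10 → 19 → 27 → 34 → 40 → 45 → 49 → 52 → 54 → 55

Answer: 55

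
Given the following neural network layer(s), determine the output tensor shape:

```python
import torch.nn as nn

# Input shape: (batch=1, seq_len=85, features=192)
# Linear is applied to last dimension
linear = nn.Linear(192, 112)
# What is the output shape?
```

Input: (1, 85, 192) -> Output: (1, 85, 112)

Answer: (1, 85, 112)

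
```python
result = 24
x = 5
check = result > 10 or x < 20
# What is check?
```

Trace:
`result = 24` → result = 24
`x = 5` → x = 5
`check = result > 10 or x < 20` → check = True
So check = True

Answer: True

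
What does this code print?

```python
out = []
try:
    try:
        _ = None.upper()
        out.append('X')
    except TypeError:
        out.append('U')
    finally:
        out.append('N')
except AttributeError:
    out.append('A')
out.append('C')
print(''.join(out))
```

Execution trace: 'N' (inner finally) → 'A' (outer except AttributeError) → 'C' (after the try/except). Output: NAC

Answer: NAC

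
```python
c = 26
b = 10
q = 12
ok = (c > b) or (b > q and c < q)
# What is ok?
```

Trace:
`c = 26` → c = 26
`b = 10` → b = 10
`q = 12` → q = 12
`ok = (c > b) or (b > q and c < q)` → ok = True
So ok = True

Answer: True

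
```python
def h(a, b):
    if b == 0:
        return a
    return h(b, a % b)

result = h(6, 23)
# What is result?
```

h(6, 23) -> h(23, 6) -> h(6, 5) -> h(5, 1) -> h(1, 0) -> 1

Answer: 1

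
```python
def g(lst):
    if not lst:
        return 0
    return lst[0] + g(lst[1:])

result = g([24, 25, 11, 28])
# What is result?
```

24 + 25 + 11 + 28 + 0 = 88

Answer: 88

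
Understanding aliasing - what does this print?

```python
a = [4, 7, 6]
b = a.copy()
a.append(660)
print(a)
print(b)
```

Key concept: list.copy() creates independent copy.
Step by step:
`a = [4, 7, 6]` → a = [4, 7, 6]
`b = a.copy()` → b = [4, 7, 6]
`a.append(660)` → a = [4, 7, 6, 660]
`print(a)` → prints [4, 7, 6, 660]
`print(b)` → prints [4, 7, 6]

Answer:
[4, 7, 6, 660]
[4, 7, 6]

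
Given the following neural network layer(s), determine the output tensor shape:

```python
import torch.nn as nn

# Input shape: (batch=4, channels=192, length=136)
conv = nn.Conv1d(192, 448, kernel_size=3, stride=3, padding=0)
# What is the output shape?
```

Input: (4, 192, 136) -> Output: (4, 448, 45)

Answer: (4, 448, 45)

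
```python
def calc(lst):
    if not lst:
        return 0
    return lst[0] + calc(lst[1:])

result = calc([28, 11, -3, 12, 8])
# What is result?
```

28 + 11 + (-3) + 12 + 8 + 0 = 56

Answer: 56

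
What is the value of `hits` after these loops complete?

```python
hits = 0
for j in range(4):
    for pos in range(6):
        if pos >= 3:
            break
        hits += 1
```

Inner breaks at 3, outer runs 4 times
`hits` takes the values: 0 → 1 → 2 → 3 → 4 → 5 → 6 → 7 → 8 → 9 → 10 → 11 → 12

Answer: 12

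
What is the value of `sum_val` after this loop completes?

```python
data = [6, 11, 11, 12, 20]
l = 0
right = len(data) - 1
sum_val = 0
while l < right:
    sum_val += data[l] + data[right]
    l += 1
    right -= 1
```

Sum of pairs from ends
`sum_val` takes the values: 0 → 26 → 49

Answer: 49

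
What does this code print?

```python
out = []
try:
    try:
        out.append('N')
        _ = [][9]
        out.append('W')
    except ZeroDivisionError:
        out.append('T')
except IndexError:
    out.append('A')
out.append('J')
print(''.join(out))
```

Execution trace: 'N' (try body) → 'A' (outer except IndexError) → 'J' (after the try/except). Output: NAJ

Answer: NAJ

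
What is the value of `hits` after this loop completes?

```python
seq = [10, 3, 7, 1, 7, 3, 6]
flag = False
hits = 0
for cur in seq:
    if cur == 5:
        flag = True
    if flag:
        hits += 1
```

Count elements after first 5 in [10, 3, 7, 1, 7, 3, 6]
`hits` takes the values: 0

Answer: 0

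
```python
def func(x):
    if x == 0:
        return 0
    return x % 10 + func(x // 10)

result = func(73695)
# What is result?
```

Sum of digits of 73695: 5 + 9 + 6 + 3 + 7 = 30

Answer: 30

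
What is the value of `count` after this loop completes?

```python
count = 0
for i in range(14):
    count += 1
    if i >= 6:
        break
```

Loop breaks when i reaches 6, count is 7
`count` takes the values: 0 → 1 → 2 → 3 → 4 → 5 → 6 → 7

Answer: 7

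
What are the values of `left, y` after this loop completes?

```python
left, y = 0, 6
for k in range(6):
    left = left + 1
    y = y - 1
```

left goes 0→6, y goes 6→0
`left, y` takes the values: (0, 6) → (1, 6) → (1, 5) → (2, 5) → (2, 4) → (3, 4) → (3, 3) → (4, 3) → (4, 2) → (5, 2) → (5, 1) → (6, 1) → (6, 0)

Answer: 6, 0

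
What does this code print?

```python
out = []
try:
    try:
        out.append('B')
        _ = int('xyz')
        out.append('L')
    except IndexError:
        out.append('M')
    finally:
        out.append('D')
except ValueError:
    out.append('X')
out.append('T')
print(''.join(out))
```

Execution trace: 'B' (inner try body) → 'D' (inner finally) → 'X' (outer except ValueError) → 'T' (after the try/except). Output: BDXT

Answer: BDXT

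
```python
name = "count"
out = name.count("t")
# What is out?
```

Trace:
`name = "count"` → name = 'count'
`out = name.count("t")` → out = 1
So out = 1

Answer: 1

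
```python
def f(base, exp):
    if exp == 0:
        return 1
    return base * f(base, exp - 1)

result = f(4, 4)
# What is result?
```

f(4, 4) = 4 * 4 * 4 * 4 = 256

Answer: 256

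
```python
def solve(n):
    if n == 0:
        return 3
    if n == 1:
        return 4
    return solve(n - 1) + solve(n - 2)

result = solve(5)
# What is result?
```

Build up from base cases: solve(0)=3, solve(1)=4, solve(2)=7, solve(3)=11, solve(4)=18, solve(5)=29

Answer: 29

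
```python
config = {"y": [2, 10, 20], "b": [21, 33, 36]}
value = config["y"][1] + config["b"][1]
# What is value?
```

Trace:
`config = {"y": [2, 10, 20], "b": [21, 33, 36]}` → config = {'y': [2, 10, 20], 'b': [21, 33, 36]}
`value = config["y"][1] + config["b"][1]` → value = 43
So value = 43

Answer: 43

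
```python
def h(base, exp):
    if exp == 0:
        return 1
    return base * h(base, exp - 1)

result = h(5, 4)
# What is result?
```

h(5, 4) = 5 * 5 * 5 * 5 = 625

Answer: 625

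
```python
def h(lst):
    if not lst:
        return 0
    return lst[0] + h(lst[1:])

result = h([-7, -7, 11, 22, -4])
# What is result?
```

(-7) + (-7) + 11 + 22 + (-4) + 0 = 15

Answer: 15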